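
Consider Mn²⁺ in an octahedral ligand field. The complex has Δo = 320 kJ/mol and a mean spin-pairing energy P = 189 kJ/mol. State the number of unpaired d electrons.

1

Mn is in group 7, so Mn²⁺ is d⁵ (7 − 2 = 5).
Δo > P, so pairing is preferred: the ground state is low-spin.
Configuration: t₂g⁵ eg⁰.
Unpaired electrons: 1.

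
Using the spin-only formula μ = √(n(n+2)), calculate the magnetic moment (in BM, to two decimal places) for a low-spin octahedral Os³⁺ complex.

1.73 BM

Os sits in group 8; removing 3 electrons leaves Os³⁺ with 8 − 3 = 5 d electrons.
Configuration: t2g^5 e_g^0 → 1 unpaired electron.
μ(spin-only) = √[1(1+2)] = √3 ≈ 1.73 BM.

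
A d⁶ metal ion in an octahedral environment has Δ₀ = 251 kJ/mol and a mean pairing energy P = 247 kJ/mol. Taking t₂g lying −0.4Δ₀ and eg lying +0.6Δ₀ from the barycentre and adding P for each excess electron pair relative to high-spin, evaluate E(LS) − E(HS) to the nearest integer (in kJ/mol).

-8

High-spin d⁶ fills as t₂g⁴ eg² with CFSE 4(−0.4) + 2(+0.6) = -0.4Δ₀ = -100 kJ/mol.
Low-spin: t₂g⁶ eg⁰, orbital CFSE = -2.4Δ₀ = -602 kJ/mol; plus 2 excess pairs × P = +494 kJ/mol; total -108 kJ/mol.
The difference is -108 − (-100) = -8 kJ/mol, so low-spin lies lower.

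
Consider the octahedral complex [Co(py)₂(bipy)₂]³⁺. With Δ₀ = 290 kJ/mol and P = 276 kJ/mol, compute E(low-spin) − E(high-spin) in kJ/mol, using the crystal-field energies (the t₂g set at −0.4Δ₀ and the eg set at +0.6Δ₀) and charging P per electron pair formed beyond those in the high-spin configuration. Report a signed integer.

Ligand charges: 2×(+0) from py and 2×(+0) from bipy sum to +0; with overall charge +3, Co is +3.
Co³⁺: group 9, so d-count = 9 − 3 = 6.
High-spin: t₂g⁴ eg², CFSE = -0.4Δ₀ = -116 kJ/mol.
Low-spin: t₂g⁶ eg⁰, orbital CFSE = -2.4Δ₀ = -696 kJ/mol; plus 2 excess pairs × P = +552 kJ/mol; total -144 kJ/mol.
E(LS) − E(HS) = -144 − (-116) = -28 kJ/mol.

-28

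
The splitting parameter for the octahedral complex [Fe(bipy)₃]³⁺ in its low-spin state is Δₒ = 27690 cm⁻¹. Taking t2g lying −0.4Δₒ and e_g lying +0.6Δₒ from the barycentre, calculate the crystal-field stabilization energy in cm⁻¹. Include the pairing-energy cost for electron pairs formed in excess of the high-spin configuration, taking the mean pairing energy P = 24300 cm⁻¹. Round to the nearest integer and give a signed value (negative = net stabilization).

-6780

bipy is neutral, so the +3 overall charge sits on Fe: oxidation state +3.
Fe is in group 8, so Fe³⁺ is d⁵ (8 − 3 = 5).
Electron filling gives t2g^5 e_g^0.
The orbital stabilization is -2.0Δₒ = -2.0 × 27690 = -55380 cm⁻¹.
Relative to high-spin t2g^3 e_g^2 (0 paired), the low-spin configuration has 2 additional pairs, contributing +2 × 24300 = +48600 cm⁻¹.
Combining: -55380 + 48600 = -6780 cm⁻¹.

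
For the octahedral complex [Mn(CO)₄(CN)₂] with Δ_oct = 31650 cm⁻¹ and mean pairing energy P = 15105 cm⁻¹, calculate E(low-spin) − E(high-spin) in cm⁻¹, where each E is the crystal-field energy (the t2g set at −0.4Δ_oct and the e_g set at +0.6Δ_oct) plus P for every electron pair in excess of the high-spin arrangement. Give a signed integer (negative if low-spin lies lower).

-33090

Ligand charges: 4×(+0) from CO and 2×(-1) from CN⁻ sum to -2; with overall charge +0, Mn is +2.
Mn sits in group 7; removing 2 electrons leaves Mn²⁺ with 7 − 2 = 5 d electrons.
High-spin: t2g^3 e_g^2, CFSE = 0.0Δ_oct = 0 cm⁻¹.
Low-spin t2g^5 e_g^0 gives -2.0Δ_oct = -63300 cm⁻¹, but forming 2 extra pairs costs 2P = 30210 cm⁻¹, so E(LS) = -63300 + 30210 = -33090 cm⁻¹.
The difference is -33090 − (0) = -33090 cm⁻¹, so low-spin lies lower.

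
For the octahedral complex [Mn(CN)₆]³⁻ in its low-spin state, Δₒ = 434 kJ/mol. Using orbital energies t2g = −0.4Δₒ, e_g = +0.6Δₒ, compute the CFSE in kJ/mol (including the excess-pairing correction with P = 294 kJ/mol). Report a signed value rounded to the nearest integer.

-400

Each CN⁻ contributes -1; 6 × (-1) = -6. With overall charge -3, Mn is in the +3 oxidation state.
Mn is in group 7, so Mn³⁺ is d⁴ (7 − 3 = 4).
The d⁴ electrons fill as t2g^4 e_g^0.
CFSE(orbital) = 4×(-0.4Δₒ) + 0×(0.6Δₒ) = -1.6Δₒ; with Δₒ = 434 kJ/mol that is -694 kJ/mol.
Relative to high-spin t2g^3 e_g^1 (0 paired), the low-spin configuration has 1 additional pair, contributing +1 × 294 = +294 kJ/mol.
Overall CFSE = -694 + 294 = -400 kJ/mol.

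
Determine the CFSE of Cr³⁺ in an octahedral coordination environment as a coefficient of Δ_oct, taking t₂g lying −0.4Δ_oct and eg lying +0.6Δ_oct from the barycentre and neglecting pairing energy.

Cr sits in group 6; removing 3 electrons leaves Cr³⁺ with 6 − 3 = 3 d electrons.
Configuration: t₂g³ eg⁰.
CFSE = 3(-0.4Δ_oct) + 0(0.6Δ_oct) = -1.2Δ_oct + 0.0Δ_oct = -1.2Δ_oct.

-1.2 Δ_oct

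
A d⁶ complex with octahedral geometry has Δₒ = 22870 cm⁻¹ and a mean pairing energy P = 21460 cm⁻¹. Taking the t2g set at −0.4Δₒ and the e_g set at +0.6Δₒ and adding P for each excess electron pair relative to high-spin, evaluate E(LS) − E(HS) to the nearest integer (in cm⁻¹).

-2820

High-spin d⁶ fills as t2g^4 e_g^2 with CFSE 4(−0.4) + 2(+0.6) = -0.4Δₒ = -9148 cm⁻¹.
Low-spin t2g^6 e_g^0 gives -2.4Δₒ = -54888 cm⁻¹, but forming 2 extra pairs costs 2P = 42920 cm⁻¹, so E(LS) = -54888 + 42920 = -11968 cm⁻¹.
E(LS) − E(HS) = -11968 − (-9148) = -2820 cm⁻¹.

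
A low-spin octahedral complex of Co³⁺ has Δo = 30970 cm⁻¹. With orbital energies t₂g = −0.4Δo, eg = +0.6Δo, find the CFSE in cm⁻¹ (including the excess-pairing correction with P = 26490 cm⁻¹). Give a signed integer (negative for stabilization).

-21348

Group 9 minus oxidation state +3 gives a d⁶ configuration for Co³⁺.
The d⁶ electrons fill as t₂g⁶ eg⁰.
The orbital stabilization is -2.4Δo = -2.4 × 30970 = -74328 cm⁻¹.
Relative to high-spin t₂g⁴ eg² (1 paired), the low-spin configuration has 2 additional pairs, contributing +2 × 26490 = +52980 cm⁻¹.
Combining: -74328 + 52980 = -21348 cm⁻¹.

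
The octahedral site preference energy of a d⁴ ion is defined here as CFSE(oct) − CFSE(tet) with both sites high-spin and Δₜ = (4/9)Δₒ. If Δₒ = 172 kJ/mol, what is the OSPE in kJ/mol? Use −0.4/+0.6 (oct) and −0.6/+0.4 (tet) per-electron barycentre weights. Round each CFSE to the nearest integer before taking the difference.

Octahedral high-spin t₂g³ eg¹: CFSE = -0.6 × 172 = -103 kJ/mol.
Tetrahedral: e² t₂², CFSE = 2(−0.6) + 2(+0.4) = -0.4Δₜ = -0.4 × (4/9) × 172 = -31 kJ/mol.
Subtracting, OSPE = -103 − (-31) = -72 kJ/mol.

-72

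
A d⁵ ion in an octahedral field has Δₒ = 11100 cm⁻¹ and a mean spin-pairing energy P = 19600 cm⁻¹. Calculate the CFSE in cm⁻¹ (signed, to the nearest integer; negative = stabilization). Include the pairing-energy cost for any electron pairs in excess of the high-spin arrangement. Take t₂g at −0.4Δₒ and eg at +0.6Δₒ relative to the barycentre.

With Δₒ < P the complex is high-spin.
Configuration: t₂g³ eg².
Orbital CFSE = 0.0Δₒ = 0.0 × 11100 = 0 cm⁻¹.
High-spin has no excess pairs, so no pairing correction applies.

0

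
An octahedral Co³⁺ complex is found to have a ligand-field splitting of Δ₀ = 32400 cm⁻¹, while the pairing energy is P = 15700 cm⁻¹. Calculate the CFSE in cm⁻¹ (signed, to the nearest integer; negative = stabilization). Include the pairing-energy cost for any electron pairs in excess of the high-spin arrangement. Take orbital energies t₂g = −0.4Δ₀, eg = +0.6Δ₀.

Co sits in group 9; removing 3 electrons leaves Co³⁺ with 9 − 3 = 6 d electrons.
Δ₀ > P, so pairing is preferred: the ground state is low-spin.
That gives t₂g⁶ eg⁰.
Orbital CFSE = -2.4Δ₀ = -2.4 × 32400 = -77760 cm⁻¹.
Excess pairs vs high-spin: 3 − 1 = 2; pairing cost = +31400 cm⁻¹.
Net CFSE = -77760 + 31400 = -46360 cm⁻¹.

-46360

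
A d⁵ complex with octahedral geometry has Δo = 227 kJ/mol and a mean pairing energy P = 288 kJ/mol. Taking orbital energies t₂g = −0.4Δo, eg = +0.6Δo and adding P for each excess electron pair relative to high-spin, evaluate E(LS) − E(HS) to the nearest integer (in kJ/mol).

High-spin: t₂g³ eg², CFSE = 0.0Δo = 0 kJ/mol.
For low-spin the configuration is t₂g⁵ eg⁰: orbital energy -2.0 × 227 = -454 kJ/mol, and 2 additional pairs relative to high-spin add 576 kJ/mol, giving 122 kJ/mol.
The difference is 122 − (0) = 122 kJ/mol, so high-spin lies lower.

122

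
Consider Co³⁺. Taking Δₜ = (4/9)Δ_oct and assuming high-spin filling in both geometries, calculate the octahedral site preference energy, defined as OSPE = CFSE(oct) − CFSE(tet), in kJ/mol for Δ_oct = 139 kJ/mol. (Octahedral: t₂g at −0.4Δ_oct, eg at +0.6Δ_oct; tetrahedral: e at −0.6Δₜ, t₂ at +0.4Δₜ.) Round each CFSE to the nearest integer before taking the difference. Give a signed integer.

Co sits in group 9; removing 3 electrons leaves Co³⁺ with 9 − 3 = 6 d electrons.
Octahedral high-spin t2g^4 e_g^2: CFSE = -0.4 × 139 = -56 kJ/mol.
Tetrahedral e^3 t2^3 gives -0.6Δₜ = -0.6 × (4/9) × 139 = -37 kJ/mol.
Subtracting, OSPE = -56 − (-37) = -19 kJ/mol.

-19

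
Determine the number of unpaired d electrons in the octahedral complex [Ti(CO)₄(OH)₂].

Ligand charges: 4×(+0) from CO and 2×(-1) from OH⁻ sum to -2; with overall charge +0, Ti is +2.
Ti sits in group 4; removing 2 electrons leaves Ti²⁺ with 4 − 2 = 2 d electrons.
Configuration: t₂g² eg⁰, giving 2 unpaired electrons.

2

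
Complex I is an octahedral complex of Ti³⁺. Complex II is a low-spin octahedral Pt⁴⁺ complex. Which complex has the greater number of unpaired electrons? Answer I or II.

I

I: Ti³⁺: group 4, so d-count = 4 − 3 = 1; t2g^1 e_g^0 → 1 unpaired.
II: Pt sits in group 10; removing 4 electrons leaves Pt⁴⁺ with 10 − 4 = 6 d electrons; t2g^6 e_g^0 → 0 unpaired.
So I has more unpaired electrons.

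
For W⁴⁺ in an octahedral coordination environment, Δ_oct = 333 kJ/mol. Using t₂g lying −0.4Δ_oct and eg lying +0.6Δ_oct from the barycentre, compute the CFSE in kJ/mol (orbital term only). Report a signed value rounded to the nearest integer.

W⁴⁺: group 6, so d-count = 6 − 4 = 2.
Electron filling gives t₂g² eg⁰.
Orbital CFSE = 2(-0.4) + 0(0.6) = -0.8Δ_oct = -0.8 × 333 = -266 kJ/mol.

-266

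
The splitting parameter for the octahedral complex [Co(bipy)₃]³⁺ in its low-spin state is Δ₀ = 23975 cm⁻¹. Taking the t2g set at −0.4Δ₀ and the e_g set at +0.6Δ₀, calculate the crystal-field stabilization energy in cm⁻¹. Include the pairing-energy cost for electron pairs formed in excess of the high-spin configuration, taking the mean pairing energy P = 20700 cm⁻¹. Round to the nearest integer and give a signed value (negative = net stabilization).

bipy is neutral, so the +3 overall charge sits on Co: oxidation state +3.
Co³⁺: group 9, so d-count = 9 − 3 = 6.
Electron filling gives t2g^6 e_g^0.
The orbital stabilization is -2.4Δ₀ = -2.4 × 23975 = -57540 cm⁻¹.
Relative to high-spin t2g^4 e_g^2 (1 paired), the low-spin configuration has 2 additional pairs, contributing +2 × 20700 = +41400 cm⁻¹.
Net CFSE = -57540 + 41400 = -16140 cm⁻¹.

-16140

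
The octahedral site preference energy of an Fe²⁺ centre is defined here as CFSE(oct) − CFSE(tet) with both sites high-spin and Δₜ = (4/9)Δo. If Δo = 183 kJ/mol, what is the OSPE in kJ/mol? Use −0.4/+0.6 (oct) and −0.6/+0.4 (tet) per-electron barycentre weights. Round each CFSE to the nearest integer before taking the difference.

Fe²⁺: group 8, so d-count = 8 − 2 = 6.
Octahedral (high-spin): t₂g⁴ eg², CFSE = 4(−0.4) + 2(+0.6) = -0.4Δo = -0.4 × 183 = -73 kJ/mol.
Tetrahedral: e³ t₂³, CFSE = 3(−0.6) + 3(+0.4) = -0.6Δₜ = -0.6 × (4/9) × 183 = -49 kJ/mol.
OSPE = -73 − (-49) = -24 kJ/mol.

-24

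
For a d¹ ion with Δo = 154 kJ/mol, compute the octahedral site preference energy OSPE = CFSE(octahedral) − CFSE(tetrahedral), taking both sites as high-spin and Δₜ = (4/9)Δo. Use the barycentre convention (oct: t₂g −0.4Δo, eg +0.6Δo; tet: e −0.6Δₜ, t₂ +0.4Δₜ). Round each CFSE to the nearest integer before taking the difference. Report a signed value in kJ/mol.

Octahedral (high-spin): t₂g¹ eg⁰, CFSE = 1(−0.4) + 0(+0.6) = -0.4Δo = -0.4 × 154 = -62 kJ/mol.
In a tetrahedral site the filling is e¹ t₂⁰: CFSE(tet) = -0.6Δₜ = -0.6 × (4/9)(154) = -41 kJ/mol.
OSPE = CFSE(oct) − CFSE(tet) = -62 − (-41) = -21 kJ/mol.

-21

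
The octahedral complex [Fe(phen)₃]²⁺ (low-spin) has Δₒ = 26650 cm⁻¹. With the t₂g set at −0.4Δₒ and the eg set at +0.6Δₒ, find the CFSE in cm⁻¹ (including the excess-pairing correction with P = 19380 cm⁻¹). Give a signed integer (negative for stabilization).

-25200

phen is neutral, so the +2 overall charge sits on Fe: oxidation state +2.
Group 8 minus oxidation state +2 gives a d⁶ configuration for Fe²⁺.
Configuration: t₂g⁶ eg⁰.
CFSE(orbital) = 6×(-0.4Δₒ) + 0×(0.6Δₒ) = -2.4Δₒ; with Δₒ = 26650 cm⁻¹ that is -63960 cm⁻¹.
Relative to high-spin t₂g⁴ eg² (1 paired), the low-spin configuration has 2 additional pairs, contributing +2 × 19380 = +38760 cm⁻¹.
Overall CFSE = -63960 + 38760 = -25200 cm⁻¹.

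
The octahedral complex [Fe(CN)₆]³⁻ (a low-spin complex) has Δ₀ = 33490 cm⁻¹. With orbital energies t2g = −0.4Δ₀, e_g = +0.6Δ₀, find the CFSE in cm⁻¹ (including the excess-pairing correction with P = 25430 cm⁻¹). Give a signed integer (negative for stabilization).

-16120

Each CN⁻ contributes -1; 6 × (-1) = -6. With overall charge -3, Fe is in the +3 oxidation state.
Group 8 minus oxidation state +3 gives a d⁵ configuration for Fe³⁺.
Configuration: t2g^5 e_g^0.
The orbital stabilization is -2.0Δ₀ = -2.0 × 33490 = -66980 cm⁻¹.
High-spin d⁵ would be t2g^3 e_g^2 with 0 pairs; low-spin has 2, so 2 excess pairs cost +2P = +50860 cm⁻¹.
Net CFSE = -66980 + 50860 = -16120 cm⁻¹.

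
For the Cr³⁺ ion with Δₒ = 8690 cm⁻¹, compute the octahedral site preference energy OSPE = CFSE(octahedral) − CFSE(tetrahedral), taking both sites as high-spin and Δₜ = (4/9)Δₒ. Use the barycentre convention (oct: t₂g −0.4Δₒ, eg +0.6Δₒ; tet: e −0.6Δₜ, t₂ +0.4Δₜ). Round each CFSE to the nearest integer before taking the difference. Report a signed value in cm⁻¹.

Cr³⁺: group 6, so d-count = 6 − 3 = 3.
Octahedral (high-spin): t₂g³ eg⁰, CFSE = 3(−0.4) + 0(+0.6) = -1.2Δₒ = -1.2 × 8690 = -10428 cm⁻¹.
Tetrahedral e² t₂¹ gives -0.8Δₜ = -0.8 × (4/9) × 8690 = -3090 cm⁻¹.
OSPE = -10428 − (-3090) = -7338 cm⁻¹.

-7338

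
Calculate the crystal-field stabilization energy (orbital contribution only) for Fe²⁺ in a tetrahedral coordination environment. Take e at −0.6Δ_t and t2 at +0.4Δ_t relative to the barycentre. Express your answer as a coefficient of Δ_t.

Group 8 minus oxidation state +2 gives a d⁶ configuration for Fe²⁺.
Tetrahedral fields are weak (Δₜ ≈ 4/9 Δₒ), so electrons fill high-spin.
Configuration: e^3 t2^3.
CFSE = 3(-0.6Δ_t) + 3(0.4Δ_t) = -1.8Δ_t + 1.2Δ_t = -0.6Δ_t.

-0.6 Δ_t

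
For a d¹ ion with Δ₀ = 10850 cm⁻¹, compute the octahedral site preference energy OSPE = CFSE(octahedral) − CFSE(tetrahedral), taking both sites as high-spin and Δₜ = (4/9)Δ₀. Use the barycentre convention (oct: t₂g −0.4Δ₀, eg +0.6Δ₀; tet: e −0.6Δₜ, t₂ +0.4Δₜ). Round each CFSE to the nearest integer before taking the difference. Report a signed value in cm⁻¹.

In an octahedral site d¹ (HS) is t₂g¹ eg⁰, giving CFSE(oct) = -0.4Δ₀ = -4340 cm⁻¹.
In a tetrahedral site the filling is e¹ t₂⁰: CFSE(tet) = -0.6Δₜ = -0.6 × (4/9)(10850) = -2893 cm⁻¹.
OSPE = -4340 − (-2893) = -1447 cm⁻¹.

-1447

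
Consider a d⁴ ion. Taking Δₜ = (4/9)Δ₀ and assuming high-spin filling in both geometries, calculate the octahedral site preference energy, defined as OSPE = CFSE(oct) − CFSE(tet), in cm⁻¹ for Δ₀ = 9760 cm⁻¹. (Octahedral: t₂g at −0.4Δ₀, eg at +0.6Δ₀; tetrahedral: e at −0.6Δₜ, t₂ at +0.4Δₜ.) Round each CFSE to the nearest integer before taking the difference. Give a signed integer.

-4121

In an octahedral site d⁴ (HS) is t₂g³ eg¹, giving CFSE(oct) = -0.6Δ₀ = -5856 cm⁻¹.
Tetrahedral e² t₂² gives -0.4Δₜ = -0.4 × (4/9) × 9760 = -1735 cm⁻¹.
Subtracting, OSPE = -5856 − (-1735) = -4121 cm⁻¹.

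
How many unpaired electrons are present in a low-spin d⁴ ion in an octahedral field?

2

Configuration: t2g^4 e_g^0, giving 2 unpaired electrons.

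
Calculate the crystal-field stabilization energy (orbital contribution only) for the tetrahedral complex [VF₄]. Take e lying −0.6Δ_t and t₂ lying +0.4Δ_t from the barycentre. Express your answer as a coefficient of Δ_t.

-0.6 Δ_t

Each F⁻ contributes -1; 4 × (-1) = -4. With overall charge +0, V is in the +4 oxidation state.
V sits in group 5; removing 4 electrons leaves V⁴⁺ with 5 − 4 = 1 d electrons.
Tetrahedral fields are weak (Δₜ ≈ 4/9 Δₒ), so electrons fill high-spin.
Configuration: e¹ t₂⁰.
CFSE = 1(-0.6Δ_t) + 0(0.4Δ_t) = -0.6Δ_t + 0.0Δ_t = -0.6Δ_t.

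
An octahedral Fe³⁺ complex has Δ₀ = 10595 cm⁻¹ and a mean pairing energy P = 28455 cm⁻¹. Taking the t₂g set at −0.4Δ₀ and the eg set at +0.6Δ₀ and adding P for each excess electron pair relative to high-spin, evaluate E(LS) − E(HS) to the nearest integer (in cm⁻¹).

Fe is in group 8, so Fe³⁺ is d⁵ (8 − 3 = 5).
In the high-spin limit (t₂g³ eg²) the orbital term is 0.0Δ₀ = 0 cm⁻¹, with no excess pairing.
Low-spin: t₂g⁵ eg⁰, orbital CFSE = -2.0Δ₀ = -21190 cm⁻¹; plus 2 excess pairs × P = +56910 cm⁻¹; total 35720 cm⁻¹.
E(LS) − E(HS) = 35720 − (0) = 35720 cm⁻¹.

35720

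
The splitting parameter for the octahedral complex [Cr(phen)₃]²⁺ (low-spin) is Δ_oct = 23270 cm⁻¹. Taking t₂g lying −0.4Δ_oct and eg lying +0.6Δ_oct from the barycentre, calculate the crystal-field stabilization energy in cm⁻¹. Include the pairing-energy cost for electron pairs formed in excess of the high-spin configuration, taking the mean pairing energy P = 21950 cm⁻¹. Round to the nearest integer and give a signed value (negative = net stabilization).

phen is neutral, so the +2 overall charge sits on Cr: oxidation state +2.
Cr sits in group 6; removing 2 electrons leaves Cr²⁺ with 6 − 2 = 4 d electrons.
Configuration: t₂g⁴ eg⁰.
The orbital stabilization is -1.6Δ_oct = -1.6 × 23270 = -37232 cm⁻¹.
Pairing penalty: 1 pair vs 0 in the high-spin reference → 1 extra × P = 21950 cm⁻¹.
Overall CFSE = -37232 + 21950 = -15282 cm⁻¹.

-15282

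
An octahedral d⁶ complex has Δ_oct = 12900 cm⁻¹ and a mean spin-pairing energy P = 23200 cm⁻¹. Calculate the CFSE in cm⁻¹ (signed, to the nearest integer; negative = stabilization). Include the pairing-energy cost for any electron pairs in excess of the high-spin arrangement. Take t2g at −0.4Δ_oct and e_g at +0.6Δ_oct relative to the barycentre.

With Δ_oct < P the complex is high-spin.
Filling d⁶ accordingly: t2g^4 e_g^2.
Orbital CFSE = -0.4Δ_oct = -0.4 × 12900 = -5160 cm⁻¹.
High-spin has no excess pairs, so no pairing correction applies.

-5160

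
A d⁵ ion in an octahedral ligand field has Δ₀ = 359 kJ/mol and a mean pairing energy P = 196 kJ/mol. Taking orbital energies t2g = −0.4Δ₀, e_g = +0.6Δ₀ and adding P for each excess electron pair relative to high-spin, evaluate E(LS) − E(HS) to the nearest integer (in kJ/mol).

High-spin: t2g^3 e_g^2, CFSE = 0.0Δ₀ = 0 kJ/mol.
Low-spin t2g^5 e_g^0 gives -2.0Δ₀ = -718 kJ/mol, but forming 2 extra pairs costs 2P = 392 kJ/mol, so E(LS) = -718 + 392 = -326 kJ/mol.
Thus E(LS) − E(HS) = -326 kJ/mol.

-326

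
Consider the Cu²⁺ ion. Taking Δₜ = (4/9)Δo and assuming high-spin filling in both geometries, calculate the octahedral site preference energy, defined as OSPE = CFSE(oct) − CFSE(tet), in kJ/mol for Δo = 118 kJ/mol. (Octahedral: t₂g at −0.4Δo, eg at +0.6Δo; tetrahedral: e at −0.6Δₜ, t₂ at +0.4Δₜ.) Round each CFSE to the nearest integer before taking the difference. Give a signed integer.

-50

Cu sits in group 11; removing 2 electrons leaves Cu²⁺ with 11 − 2 = 9 d electrons.
Octahedral high-spin t₂g⁶ eg³: CFSE = -0.6 × 118 = -71 kJ/mol.
In a tetrahedral site the filling is e⁴ t₂⁵: CFSE(tet) = -0.4Δₜ = -0.4 × (4/9)(118) = -21 kJ/mol.
OSPE = CFSE(oct) − CFSE(tet) = -71 − (-21) = -50 kJ/mol.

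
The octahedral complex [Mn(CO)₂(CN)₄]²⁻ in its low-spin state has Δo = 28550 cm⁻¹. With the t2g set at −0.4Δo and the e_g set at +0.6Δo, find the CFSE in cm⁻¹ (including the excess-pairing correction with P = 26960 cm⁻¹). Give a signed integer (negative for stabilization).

Ligand charges: 2×(+0) from CO and 4×(-1) from CN⁻ sum to -4; with overall charge -2, Mn is +2.
Mn sits in group 7; removing 2 electrons leaves Mn²⁺ with 7 − 2 = 5 d electrons.
Configuration: t2g^5 e_g^0.
CFSE(orbital) = 5×(-0.4Δo) + 0×(0.6Δo) = -2.0Δo; with Δo = 28550 cm⁻¹ that is -57100 cm⁻¹.
High-spin d⁵ would be t2g^3 e_g^2 with 0 pairs; low-spin has 2, so 2 excess pairs cost +2P = +53920 cm⁻¹.
Overall CFSE = -57100 + 53920 = -3180 cm⁻¹.

-3180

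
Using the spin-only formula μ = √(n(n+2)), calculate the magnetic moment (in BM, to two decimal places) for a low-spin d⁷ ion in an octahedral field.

1.73 BM

Configuration: t₂g⁶ eg¹ → 1 unpaired electron.
μ(spin-only) = √[1(1+2)] = √3 ≈ 1.73 BM.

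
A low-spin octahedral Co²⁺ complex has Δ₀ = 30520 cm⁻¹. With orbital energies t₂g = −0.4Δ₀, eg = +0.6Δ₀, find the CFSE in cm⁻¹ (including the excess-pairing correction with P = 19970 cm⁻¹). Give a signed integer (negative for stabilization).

Group 9 minus oxidation state +2 gives a d⁷ configuration for Co²⁺.
The d⁷ electrons fill as t₂g⁶ eg¹.
The orbital stabilization is -1.8Δ₀ = -1.8 × 30520 = -54936 cm⁻¹.
High-spin d⁷ would be t₂g⁵ eg² with 2 pairs; low-spin has 3, so 1 excess pair costs +1P = +19970 cm⁻¹.
Overall CFSE = -54936 + 19970 = -34966 cm⁻¹.

-34966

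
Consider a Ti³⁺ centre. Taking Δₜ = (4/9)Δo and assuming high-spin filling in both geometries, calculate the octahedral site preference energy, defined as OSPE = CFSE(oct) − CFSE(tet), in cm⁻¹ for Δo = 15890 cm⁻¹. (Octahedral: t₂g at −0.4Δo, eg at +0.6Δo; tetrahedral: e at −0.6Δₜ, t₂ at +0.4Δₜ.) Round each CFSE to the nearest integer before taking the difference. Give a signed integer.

-2119

Ti is in group 4, so Ti³⁺ is d¹ (4 − 3 = 1).
In an octahedral site d¹ (HS) is t₂g¹ eg⁰, giving CFSE(oct) = -0.4Δo = -6356 cm⁻¹.
Tetrahedral: e¹ t₂⁰, CFSE = 1(−0.6) + 0(+0.4) = -0.6Δₜ = -0.6 × (4/9) × 15890 = -4237 cm⁻¹.
OSPE = -6356 − (-4237) = -2119 cm⁻¹.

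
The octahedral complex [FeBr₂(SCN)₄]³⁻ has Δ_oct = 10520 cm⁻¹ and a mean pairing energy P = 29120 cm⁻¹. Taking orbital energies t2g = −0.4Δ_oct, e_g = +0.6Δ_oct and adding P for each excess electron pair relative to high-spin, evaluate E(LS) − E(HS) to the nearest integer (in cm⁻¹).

37200

Ligand charges: 2×(-1) from Br⁻ and 4×(-1) from SCN⁻ sum to -6; with overall charge -3, Fe is +3.
Group 8 minus oxidation state +3 gives a d⁵ configuration for Fe³⁺.
In the high-spin limit (t2g^3 e_g^2) the orbital term is 0.0Δ_oct = 0 cm⁻¹, with no excess pairing.
Low-spin t2g^5 e_g^0 gives -2.0Δ_oct = -21040 cm⁻¹, but forming 2 extra pairs costs 2P = 58240 cm⁻¹, so E(LS) = -21040 + 58240 = 37200 cm⁻¹.
Thus E(LS) − E(HS) = 37200 cm⁻¹.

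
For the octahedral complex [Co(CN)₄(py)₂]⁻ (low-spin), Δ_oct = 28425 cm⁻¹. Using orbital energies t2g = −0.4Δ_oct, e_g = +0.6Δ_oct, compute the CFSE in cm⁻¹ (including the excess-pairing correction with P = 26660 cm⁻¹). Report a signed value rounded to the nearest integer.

-14900

Ligand charges: 4×(-1) from CN⁻ and 2×(+0) from py sum to -4; with overall charge -1, Co is +3.
Group 9 minus oxidation state +3 gives a d⁶ configuration for Co³⁺.
Configuration: t2g^6 e_g^0.
CFSE(orbital) = 6×(-0.4Δ_oct) + 0×(0.6Δ_oct) = -2.4Δ_oct; with Δ_oct = 28425 cm⁻¹ that is -68220 cm⁻¹.
Pairing penalty: 3 pairs vs 1 in the high-spin reference → 2 extra × P = 53320 cm⁻¹.
Net CFSE = -68220 + 53320 = -14900 cm⁻¹.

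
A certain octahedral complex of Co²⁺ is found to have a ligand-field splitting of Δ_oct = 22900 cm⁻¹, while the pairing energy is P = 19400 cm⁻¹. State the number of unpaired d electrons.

1

Co is in group 9, so Co²⁺ is d⁷ (9 − 2 = 7).
Here Δ_oct > P (22900 > 19400), so the low-spin state is favoured.
Filling d⁷ accordingly: t2g^6 e_g^1.
Unpaired electrons: 1.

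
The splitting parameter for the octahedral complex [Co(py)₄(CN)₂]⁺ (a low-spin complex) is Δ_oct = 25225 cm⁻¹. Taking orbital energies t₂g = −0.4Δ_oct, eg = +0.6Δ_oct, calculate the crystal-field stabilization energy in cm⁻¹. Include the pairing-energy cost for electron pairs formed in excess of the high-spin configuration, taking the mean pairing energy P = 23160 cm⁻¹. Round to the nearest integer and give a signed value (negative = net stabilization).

Ligand charges: 4×(+0) from py and 2×(-1) from CN⁻ sum to -2; with overall charge +1, Co is +3.
Co³⁺: group 9, so d-count = 9 − 3 = 6.
The d⁶ electrons fill as t₂g⁶ eg⁰.
Orbital CFSE = 6(-0.4) + 0(0.6) = -2.4Δ_oct = -2.4 × 25225 = -60540 cm⁻¹.
Pairing penalty: 3 pairs vs 1 in the high-spin reference → 2 extra × P = 46320 cm⁻¹.
Combining: -60540 + 46320 = -14220 cm⁻¹.

-14220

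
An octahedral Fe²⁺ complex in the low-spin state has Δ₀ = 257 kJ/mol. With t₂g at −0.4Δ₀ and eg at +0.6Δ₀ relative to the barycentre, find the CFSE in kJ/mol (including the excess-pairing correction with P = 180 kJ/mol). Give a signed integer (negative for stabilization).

-257

Fe²⁺: group 8, so d-count = 8 − 2 = 6.
Electron filling gives t₂g⁶ eg⁰.
Orbital CFSE = 6(-0.4) + 0(0.6) = -2.4Δ₀ = -2.4 × 257 = -617 kJ/mol.
High-spin d⁶ would be t₂g⁴ eg² with 1 pair; low-spin has 3, so 2 excess pairs cost +2P = +360 kJ/mol.
Combining: -617 + 360 = -257 kJ/mol.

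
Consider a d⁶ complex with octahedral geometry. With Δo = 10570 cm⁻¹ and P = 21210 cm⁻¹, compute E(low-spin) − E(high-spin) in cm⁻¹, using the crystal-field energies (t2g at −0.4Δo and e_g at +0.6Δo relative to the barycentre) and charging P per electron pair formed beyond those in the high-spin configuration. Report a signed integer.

21280

In the high-spin limit (t2g^4 e_g^2) the orbital term is -0.4Δo = -4228 cm⁻¹, with no excess pairing.
For low-spin the configuration is t2g^6 e_g^0: orbital energy -2.4 × 10570 = -25368 cm⁻¹, and 2 additional pairs relative to high-spin add 42420 cm⁻¹, giving 17052 cm⁻¹.
The difference is 17052 − (-4228) = 21280 cm⁻¹, so high-spin lies lower.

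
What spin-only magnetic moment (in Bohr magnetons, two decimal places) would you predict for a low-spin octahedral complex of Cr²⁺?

2.83 Bohr magnetons

Group 6 minus oxidation state +2 gives a d⁴ configuration for Cr²⁺.
Configuration: t₂g⁴ eg⁰ → 2 unpaired electrons.
μ(spin-only) = √[2(2+2)] = √8 ≈ 2.83 Bohr magnetons.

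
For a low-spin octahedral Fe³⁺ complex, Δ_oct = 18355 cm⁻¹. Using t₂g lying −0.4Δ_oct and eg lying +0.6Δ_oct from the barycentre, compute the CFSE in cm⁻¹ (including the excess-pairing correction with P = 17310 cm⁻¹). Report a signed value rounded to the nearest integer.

-2090

Fe³⁺: group 8, so d-count = 8 − 3 = 5.
The d⁵ electrons fill as t₂g⁵ eg⁰.
CFSE(orbital) = 5×(-0.4Δ_oct) + 0×(0.6Δ_oct) = -2.0Δ_oct; with Δ_oct = 18355 cm⁻¹ that is -36710 cm⁻¹.
High-spin d⁵ would be t₂g³ eg² with 0 pairs; low-spin has 2, so 2 excess pairs cost +2P = +34620 cm⁻¹.
Overall CFSE = -36710 + 34620 = -2090 cm⁻¹.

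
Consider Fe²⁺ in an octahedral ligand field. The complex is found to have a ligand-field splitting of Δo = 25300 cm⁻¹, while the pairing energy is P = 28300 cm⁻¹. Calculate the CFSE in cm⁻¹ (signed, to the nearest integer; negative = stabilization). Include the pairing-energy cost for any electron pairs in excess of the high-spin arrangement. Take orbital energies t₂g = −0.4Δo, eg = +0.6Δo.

Fe²⁺: group 8, so d-count = 8 − 2 = 6.
With Δo < P the complex is high-spin.
Filling d⁶ accordingly: t₂g⁴ eg².
Orbital CFSE = -0.4Δo = -0.4 × 25300 = -10120 cm⁻¹.
High-spin has no excess pairs, so no pairing correction applies.

-10120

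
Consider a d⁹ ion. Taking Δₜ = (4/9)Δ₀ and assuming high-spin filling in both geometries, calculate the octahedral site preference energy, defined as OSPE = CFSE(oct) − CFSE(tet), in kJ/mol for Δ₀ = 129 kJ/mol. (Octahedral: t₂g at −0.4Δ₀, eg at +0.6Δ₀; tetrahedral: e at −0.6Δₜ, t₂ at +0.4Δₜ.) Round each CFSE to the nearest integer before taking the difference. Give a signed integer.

-54

Octahedral (high-spin): t₂g⁶ eg³, CFSE = 6(−0.4) + 3(+0.6) = -0.6Δ₀ = -0.6 × 129 = -77 kJ/mol.
Tetrahedral e⁴ t₂⁵ gives -0.4Δₜ = -0.4 × (4/9) × 129 = -23 kJ/mol.
OSPE = CFSE(oct) − CFSE(tet) = -77 − (-23) = -54 kJ/mol.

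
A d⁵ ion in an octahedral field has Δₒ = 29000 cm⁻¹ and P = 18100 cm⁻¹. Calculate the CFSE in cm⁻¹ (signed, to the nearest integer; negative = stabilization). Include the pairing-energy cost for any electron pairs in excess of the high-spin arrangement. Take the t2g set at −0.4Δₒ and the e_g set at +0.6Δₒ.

Δₒ > P, so pairing is preferred: the ground state is low-spin.
Configuration: t2g^5 e_g^0.
Orbital CFSE = -2.0Δₒ = -2.0 × 29000 = -58000 cm⁻¹.
Excess pairs vs high-spin: 2 − 0 = 2; pairing cost = +36200 cm⁻¹.
Net CFSE = -58000 + 36200 = -21800 cm⁻¹.

-21800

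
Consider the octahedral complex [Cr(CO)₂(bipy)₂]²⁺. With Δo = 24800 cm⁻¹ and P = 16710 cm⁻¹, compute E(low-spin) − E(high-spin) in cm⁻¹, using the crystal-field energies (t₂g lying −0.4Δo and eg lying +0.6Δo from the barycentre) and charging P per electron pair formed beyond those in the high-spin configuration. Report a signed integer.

Ligand charges: 2×(+0) from CO and 2×(+0) from bipy sum to +0; with overall charge +2, Cr is +2.
Cr is in group 6, so Cr²⁺ is d⁴ (6 − 2 = 4).
In the high-spin limit (t₂g³ eg¹) the orbital term is -0.6Δo = -14880 cm⁻¹, with no excess pairing.
Low-spin t₂g⁴ eg⁰ gives -1.6Δo = -39680 cm⁻¹, but forming 1 extra pair costs 1P = 16710 cm⁻¹, so E(LS) = -39680 + 16710 = -22970 cm⁻¹.
The difference is -22970 − (-14880) = -8090 cm⁻¹, so low-spin lies lower.

-8090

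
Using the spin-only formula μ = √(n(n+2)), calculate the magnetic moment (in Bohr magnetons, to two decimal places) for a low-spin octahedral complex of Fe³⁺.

1.73 Bohr magnetons

Fe sits in group 8; removing 3 electrons leaves Fe³⁺ with 8 − 3 = 5 d electrons.
Configuration: t₂g⁵ eg⁰ → 1 unpaired electron.
μ(spin-only) = √[1(1+2)] = √3 ≈ 1.73 Bohr magnetons.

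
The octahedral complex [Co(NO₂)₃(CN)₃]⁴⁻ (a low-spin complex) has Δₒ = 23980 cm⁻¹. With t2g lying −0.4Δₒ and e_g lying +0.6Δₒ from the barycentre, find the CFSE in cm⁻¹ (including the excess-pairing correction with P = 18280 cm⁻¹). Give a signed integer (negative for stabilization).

Ligand charges: 3×(-1) from NO₂⁻ and 3×(-1) from CN⁻ sum to -6; with overall charge -4, Co is +2.
Co²⁺: group 9, so d-count = 9 − 2 = 7.
Configuration: t2g^6 e_g^1.
CFSE(orbital) = 6×(-0.4Δₒ) + 1×(0.6Δₒ) = -1.8Δₒ; with Δₒ = 23980 cm⁻¹ that is -43164 cm⁻¹.
Relative to high-spin t2g^5 e_g^2 (2 paired), the low-spin configuration has 1 additional pair, contributing +1 × 18280 = +18280 cm⁻¹.
Combining: -43164 + 18280 = -24884 cm⁻¹.

-24884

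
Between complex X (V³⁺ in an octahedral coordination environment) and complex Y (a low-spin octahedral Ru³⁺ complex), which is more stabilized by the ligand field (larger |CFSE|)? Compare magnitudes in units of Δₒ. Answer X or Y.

X: Group 5 minus oxidation state +3 gives a d² configuration for V³⁺; For octahedral d² the high- and low-spin configurations coincide; t₂g² eg⁰, CFSE = -0.8Δₒ.
Y: Ru is in group 8, so Ru³⁺ is d⁵ (8 − 3 = 5); t₂g⁵ eg⁰, CFSE = -2.0Δₒ.
So Y has the larger |CFSE|.

Y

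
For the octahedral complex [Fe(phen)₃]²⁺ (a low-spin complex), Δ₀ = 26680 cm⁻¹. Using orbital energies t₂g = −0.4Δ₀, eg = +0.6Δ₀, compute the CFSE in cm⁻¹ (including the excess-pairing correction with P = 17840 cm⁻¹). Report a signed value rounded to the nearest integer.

phen is neutral, so the +2 overall charge sits on Fe: oxidation state +2.
Fe is in group 8, so Fe²⁺ is d⁶ (8 − 2 = 6).
The d⁶ electrons fill as t₂g⁶ eg⁰.
Orbital CFSE = 6(-0.4) + 0(0.6) = -2.4Δ₀ = -2.4 × 26680 = -64032 cm⁻¹.
Pairing penalty: 3 pairs vs 1 in the high-spin reference → 2 extra × P = 35680 cm⁻¹.
Overall CFSE = -64032 + 35680 = -28352 cm⁻¹.

-28352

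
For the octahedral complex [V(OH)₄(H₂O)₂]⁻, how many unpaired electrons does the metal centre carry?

2

Ligand charges: 4×(-1) from OH⁻ and 2×(+0) from H₂O sum to -4; with overall charge -1, V is +3.
V is in group 5, so V³⁺ is d² (5 − 3 = 2).
Configuration: t2g^2 e_g^0, giving 2 unpaired electrons.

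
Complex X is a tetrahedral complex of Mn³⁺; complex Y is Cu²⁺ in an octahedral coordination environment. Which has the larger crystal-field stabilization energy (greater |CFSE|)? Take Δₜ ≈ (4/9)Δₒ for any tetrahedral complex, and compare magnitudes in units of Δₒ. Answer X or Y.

Y

X: Mn sits in group 7; removing 3 electrons leaves Mn³⁺ with 7 − 3 = 4 d electrons; Tetrahedral fields are weak (Δₜ ≈ 4/9 Δₒ), so electrons fill high-spin; e² t₂², CFSE = -0.4Δₜ ≈ -0.18Δₒ.
Y: Group 11 minus oxidation state +2 gives a d⁹ configuration for Cu²⁺; t₂g⁶ eg³, CFSE = -0.6Δₒ.
So Y has the larger |CFSE|.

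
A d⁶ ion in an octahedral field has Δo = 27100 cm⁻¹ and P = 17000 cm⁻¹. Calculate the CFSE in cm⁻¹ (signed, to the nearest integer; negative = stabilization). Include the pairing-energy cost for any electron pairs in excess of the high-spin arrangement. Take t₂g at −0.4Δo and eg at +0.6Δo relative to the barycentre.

With Δo > P the complex is low-spin.
That gives t₂g⁶ eg⁰.
Orbital CFSE = -2.4Δo = -2.4 × 27100 = -65040 cm⁻¹.
Excess pairs vs high-spin: 3 − 1 = 2; pairing cost = +34000 cm⁻¹.
Net CFSE = -65040 + 34000 = -31040 cm⁻¹.

-31040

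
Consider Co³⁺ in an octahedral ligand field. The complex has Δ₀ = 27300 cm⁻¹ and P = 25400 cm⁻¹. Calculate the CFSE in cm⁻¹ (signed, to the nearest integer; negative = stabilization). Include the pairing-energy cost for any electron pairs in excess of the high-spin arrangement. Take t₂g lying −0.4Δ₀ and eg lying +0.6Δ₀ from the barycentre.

-14720

Co sits in group 9; removing 3 electrons leaves Co³⁺ with 9 − 3 = 6 d electrons.
Here Δ₀ > P (27300 > 25400), so the low-spin state is favoured.
Filling d⁶ accordingly: t₂g⁶ eg⁰.
Orbital CFSE = -2.4Δ₀ = -2.4 × 27300 = -65520 cm⁻¹.
Excess pairs vs high-spin: 3 − 1 = 2; pairing cost = +50800 cm⁻¹.
Net CFSE = -65520 + 50800 = -14720 cm⁻¹.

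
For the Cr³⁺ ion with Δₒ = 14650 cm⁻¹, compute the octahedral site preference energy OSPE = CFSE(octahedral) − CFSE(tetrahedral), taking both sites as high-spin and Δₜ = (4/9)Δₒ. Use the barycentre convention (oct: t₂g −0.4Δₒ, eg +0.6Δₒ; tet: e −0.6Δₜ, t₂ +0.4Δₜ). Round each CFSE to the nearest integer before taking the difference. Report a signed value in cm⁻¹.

-12371

Cr is in group 6, so Cr³⁺ is d³ (6 − 3 = 3).
In an octahedral site d³ (HS) is t₂g³ eg⁰, giving CFSE(oct) = -1.2Δₒ = -17580 cm⁻¹.
Tetrahedral: e² t₂¹, CFSE = 2(−0.6) + 1(+0.4) = -0.8Δₜ = -0.8 × (4/9) × 14650 = -5209 cm⁻¹.
OSPE = -17580 − (-5209) = -12371 cm⁻¹.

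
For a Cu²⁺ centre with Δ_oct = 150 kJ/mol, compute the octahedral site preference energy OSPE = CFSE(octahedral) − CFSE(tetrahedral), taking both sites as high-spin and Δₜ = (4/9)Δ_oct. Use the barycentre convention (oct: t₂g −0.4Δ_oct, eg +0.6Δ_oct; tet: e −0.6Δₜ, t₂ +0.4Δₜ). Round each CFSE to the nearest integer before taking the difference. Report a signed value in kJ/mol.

Cu is in group 11, so Cu²⁺ is d⁹ (11 − 2 = 9).
In an octahedral site d⁹ (HS) is t2g^6 e_g^3, giving CFSE(oct) = -0.6Δ_oct = -90 kJ/mol.
Tetrahedral: e^4 t2^5, CFSE = 4(−0.6) + 5(+0.4) = -0.4Δₜ = -0.4 × (4/9) × 150 = -27 kJ/mol.
Subtracting, OSPE = -90 − (-27) = -63 kJ/mol.

-63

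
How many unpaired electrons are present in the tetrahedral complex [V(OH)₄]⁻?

Each OH⁻ contributes -1; 4 × (-1) = -4. With overall charge -1, V is in the +3 oxidation state.
V is in group 5, so V³⁺ is d² (5 − 3 = 2).
Tetrahedral splitting is small, so the complex is high-spin.
Configuration: e^2 t2^0, giving 2 unpaired electrons.

2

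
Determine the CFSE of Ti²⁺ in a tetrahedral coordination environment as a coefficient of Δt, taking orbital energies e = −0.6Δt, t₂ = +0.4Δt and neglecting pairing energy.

-1.2 Δt

Ti²⁺: group 4, so d-count = 4 − 2 = 2.
Tetrahedral fields are weak (Δₜ ≈ 4/9 Δₒ), so electrons fill high-spin.
Configuration: e² t₂⁰.
CFSE = 2(-0.6Δt) + 0(0.4Δt) = -1.2Δt + 0.0Δt = -1.2Δt.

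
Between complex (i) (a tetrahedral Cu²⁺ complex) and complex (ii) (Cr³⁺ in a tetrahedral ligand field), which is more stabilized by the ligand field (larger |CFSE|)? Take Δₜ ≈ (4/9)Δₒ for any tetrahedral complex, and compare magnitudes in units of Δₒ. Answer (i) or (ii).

(ii)

(i): Cu²⁺: group 11, so d-count = 11 − 2 = 9; With tetrahedral geometry the complex is necessarily high-spin; e^4 t2^5, CFSE = -0.4Δₜ ≈ -0.18Δₒ.
(ii): Cr³⁺: group 6, so d-count = 6 − 3 = 3; Tetrahedral fields are weak (Δₜ ≈ 4/9 Δₒ), so electrons fill high-spin; e² t₂¹, CFSE = -0.8Δₜ ≈ -0.36Δₒ.
So (ii) has the larger |CFSE|.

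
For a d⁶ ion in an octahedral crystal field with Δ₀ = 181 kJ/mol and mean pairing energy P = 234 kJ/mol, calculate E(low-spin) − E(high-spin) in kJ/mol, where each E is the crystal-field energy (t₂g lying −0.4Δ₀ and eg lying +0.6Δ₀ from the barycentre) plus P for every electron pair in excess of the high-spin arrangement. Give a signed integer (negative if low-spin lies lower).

106

High-spin: t₂g⁴ eg², CFSE = -0.4Δ₀ = -72 kJ/mol.
Low-spin t₂g⁶ eg⁰ gives -2.4Δ₀ = -434 kJ/mol, but forming 2 extra pairs costs 2P = 468 kJ/mol, so E(LS) = -434 + 468 = 34 kJ/mol.
E(LS) − E(HS) = 34 − (-72) = 106 kJ/mol.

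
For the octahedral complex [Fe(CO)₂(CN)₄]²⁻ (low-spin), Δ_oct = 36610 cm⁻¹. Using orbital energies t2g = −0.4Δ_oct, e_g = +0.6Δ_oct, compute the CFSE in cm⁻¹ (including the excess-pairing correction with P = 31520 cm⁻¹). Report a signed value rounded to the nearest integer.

Ligand charges: 2×(+0) from CO and 4×(-1) from CN⁻ sum to -4; with overall charge -2, Fe is +2.
Fe sits in group 8; removing 2 electrons leaves Fe²⁺ with 8 − 2 = 6 d electrons.
The d⁶ electrons fill as t2g^6 e_g^0.
Orbital CFSE = 6(-0.4) + 0(0.6) = -2.4Δ_oct = -2.4 × 36610 = -87864 cm⁻¹.
Relative to high-spin t2g^4 e_g^2 (1 paired), the low-spin configuration has 2 additional pairs, contributing +2 × 31520 = +63040 cm⁻¹.
Combining: -87864 + 63040 = -24824 cm⁻¹.

-24824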